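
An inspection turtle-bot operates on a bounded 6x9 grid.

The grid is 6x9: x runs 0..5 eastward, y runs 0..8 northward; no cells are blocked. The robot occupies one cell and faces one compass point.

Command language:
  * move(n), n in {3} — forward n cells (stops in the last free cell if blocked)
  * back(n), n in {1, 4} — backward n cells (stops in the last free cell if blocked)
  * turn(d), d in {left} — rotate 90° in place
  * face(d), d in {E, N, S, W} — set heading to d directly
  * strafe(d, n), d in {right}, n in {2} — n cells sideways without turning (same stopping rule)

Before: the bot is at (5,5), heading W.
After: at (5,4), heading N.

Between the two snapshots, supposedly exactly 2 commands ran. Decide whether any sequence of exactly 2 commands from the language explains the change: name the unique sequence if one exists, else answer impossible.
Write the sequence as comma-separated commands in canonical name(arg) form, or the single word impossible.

face(N), back(1)

key: order matters: swapping face(N) and back(1) lands elsewhere
start: at (5,5), heading W
1. face(N) → at (5,5), heading N
2. back(1) → at (5,4), heading N
no rival 2-sequence matches.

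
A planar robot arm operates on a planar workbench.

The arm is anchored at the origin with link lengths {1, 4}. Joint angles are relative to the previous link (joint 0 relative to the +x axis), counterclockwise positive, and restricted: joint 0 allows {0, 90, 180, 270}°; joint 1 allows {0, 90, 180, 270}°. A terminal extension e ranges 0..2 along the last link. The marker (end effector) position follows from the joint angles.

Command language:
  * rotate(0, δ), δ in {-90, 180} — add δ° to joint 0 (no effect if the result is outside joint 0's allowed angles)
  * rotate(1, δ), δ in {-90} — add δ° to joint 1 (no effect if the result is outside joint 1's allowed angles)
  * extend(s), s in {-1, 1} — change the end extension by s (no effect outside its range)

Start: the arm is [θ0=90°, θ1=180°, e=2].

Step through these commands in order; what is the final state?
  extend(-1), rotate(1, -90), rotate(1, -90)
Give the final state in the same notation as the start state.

[θ0=90°, θ1=0°, e=1]

t0: [θ0=90°, θ1=180°, e=2]
1. extend(-1) → [θ0=90°, θ1=180°, e=1]
2. rotate(1, -90) → [θ0=90°, θ1=90°, e=1]
3. rotate(1, -90) → [θ0=90°, θ1=0°, e=1]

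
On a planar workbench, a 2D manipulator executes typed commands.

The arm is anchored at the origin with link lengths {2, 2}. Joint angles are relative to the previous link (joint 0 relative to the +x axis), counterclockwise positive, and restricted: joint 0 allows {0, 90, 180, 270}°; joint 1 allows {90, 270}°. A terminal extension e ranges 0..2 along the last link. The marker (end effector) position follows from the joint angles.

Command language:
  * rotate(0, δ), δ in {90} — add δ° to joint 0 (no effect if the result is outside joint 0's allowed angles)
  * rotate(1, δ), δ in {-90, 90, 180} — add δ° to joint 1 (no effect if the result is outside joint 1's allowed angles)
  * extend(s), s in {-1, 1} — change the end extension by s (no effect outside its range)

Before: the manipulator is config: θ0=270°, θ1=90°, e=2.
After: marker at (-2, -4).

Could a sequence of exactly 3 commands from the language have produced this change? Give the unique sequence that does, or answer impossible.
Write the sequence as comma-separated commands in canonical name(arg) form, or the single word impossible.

rotate(0, 90), rotate(0, 90), rotate(0, 90)

from: config: θ0=270°, θ1=90°, e=2
1. rotate(0, 90) → config: θ0=0°, θ1=90°, e=2
2. rotate(0, 90) → config: θ0=90°, θ1=90°, e=2
3. rotate(0, 90) → config: θ0=180°, θ1=90°, e=2
uniquely the one of 216 3-step routes that fits.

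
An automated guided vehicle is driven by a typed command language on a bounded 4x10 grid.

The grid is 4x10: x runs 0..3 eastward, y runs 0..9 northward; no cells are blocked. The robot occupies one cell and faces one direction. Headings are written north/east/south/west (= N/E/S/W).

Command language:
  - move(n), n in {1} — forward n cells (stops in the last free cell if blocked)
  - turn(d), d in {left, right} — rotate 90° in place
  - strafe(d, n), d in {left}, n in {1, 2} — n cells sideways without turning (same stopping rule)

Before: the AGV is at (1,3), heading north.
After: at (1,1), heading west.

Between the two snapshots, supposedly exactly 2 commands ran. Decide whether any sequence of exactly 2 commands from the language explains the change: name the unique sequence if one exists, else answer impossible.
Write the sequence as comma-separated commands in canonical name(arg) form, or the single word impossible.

key: order matters: swapping turn(left) and strafe(left, 2) lands elsewhere
start: at (1,3), heading north
step 1 (turn(left)): at (1,3), heading west
step 2 (strafe(left, 2)): at (1,1), heading west
no rival 2-sequence matches.

turn(left), strafe(left, 2)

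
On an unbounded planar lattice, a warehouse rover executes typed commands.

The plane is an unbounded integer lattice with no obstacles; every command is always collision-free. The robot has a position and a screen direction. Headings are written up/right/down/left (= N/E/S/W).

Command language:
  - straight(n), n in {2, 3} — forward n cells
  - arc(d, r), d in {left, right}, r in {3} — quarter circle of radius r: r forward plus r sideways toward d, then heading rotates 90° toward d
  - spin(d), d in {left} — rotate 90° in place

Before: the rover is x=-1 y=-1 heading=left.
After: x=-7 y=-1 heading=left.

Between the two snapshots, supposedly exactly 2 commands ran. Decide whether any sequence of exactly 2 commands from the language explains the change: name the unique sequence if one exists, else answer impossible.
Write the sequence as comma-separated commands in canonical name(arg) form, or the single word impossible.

straight(3), straight(3)

key: still facing W at the end — nothing in the sequence rotates
begin: x=-1 y=-1 heading=left
[1] after straight(3): x=-4 y=-1 heading=left
[2] after straight(3): x=-7 y=-1 heading=left
uniquely the one of 25 2-step routes that fits.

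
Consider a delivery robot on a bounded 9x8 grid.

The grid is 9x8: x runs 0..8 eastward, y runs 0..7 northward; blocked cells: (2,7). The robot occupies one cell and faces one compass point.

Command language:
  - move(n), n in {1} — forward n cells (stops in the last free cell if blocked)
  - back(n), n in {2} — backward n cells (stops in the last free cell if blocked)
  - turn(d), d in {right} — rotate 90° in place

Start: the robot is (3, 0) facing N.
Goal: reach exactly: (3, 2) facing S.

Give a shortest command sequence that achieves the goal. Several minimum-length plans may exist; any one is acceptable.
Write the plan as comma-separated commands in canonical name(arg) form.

turn(right), turn(right), back(2)

from: (3, 0) facing N
step 1 (turn(right)): (3, 0) facing E
step 2 (turn(right)): (3, 0) facing S
step 3 (back(2)): (3, 2) facing S
no 2-step plan works, so 3 is optimal.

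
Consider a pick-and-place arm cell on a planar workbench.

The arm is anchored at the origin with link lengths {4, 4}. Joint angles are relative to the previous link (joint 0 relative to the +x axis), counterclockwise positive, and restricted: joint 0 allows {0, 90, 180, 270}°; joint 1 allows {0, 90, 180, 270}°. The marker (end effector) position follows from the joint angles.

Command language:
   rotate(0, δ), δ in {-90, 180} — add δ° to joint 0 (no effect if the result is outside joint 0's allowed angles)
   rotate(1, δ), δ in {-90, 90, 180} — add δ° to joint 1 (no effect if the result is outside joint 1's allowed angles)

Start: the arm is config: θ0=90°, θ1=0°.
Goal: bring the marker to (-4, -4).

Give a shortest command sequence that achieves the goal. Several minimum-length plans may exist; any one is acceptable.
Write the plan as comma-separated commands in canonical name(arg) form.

initial: config: θ0=90°, θ1=0°
t=1 rotate(0, 180) ⇒ config: θ0=270°, θ1=0°
t=2 rotate(1, -90) ⇒ config: θ0=270°, θ1=270°
nothing shorter than 2 reaches the goal.

rotate(0, 180), rotate(1, -90)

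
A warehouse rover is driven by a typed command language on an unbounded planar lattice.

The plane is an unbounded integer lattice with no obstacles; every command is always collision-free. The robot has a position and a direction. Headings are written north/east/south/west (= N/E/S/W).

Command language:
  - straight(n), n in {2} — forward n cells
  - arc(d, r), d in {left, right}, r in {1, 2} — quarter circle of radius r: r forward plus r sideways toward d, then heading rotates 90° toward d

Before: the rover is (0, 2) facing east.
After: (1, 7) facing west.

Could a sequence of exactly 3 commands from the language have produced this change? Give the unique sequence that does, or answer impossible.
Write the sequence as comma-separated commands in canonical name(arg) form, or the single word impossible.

arc(left, 2), straight(2), arc(left, 1)

key: cell and facing (now W) both changed — the 3 commands mix motion and turning
from: (0, 2) facing east
1. arc(left, 2) → (2, 4) facing north
2. straight(2) → (2, 6) facing north
3. arc(left, 1) → (1, 7) facing west
all 125 alternatives checked — unique.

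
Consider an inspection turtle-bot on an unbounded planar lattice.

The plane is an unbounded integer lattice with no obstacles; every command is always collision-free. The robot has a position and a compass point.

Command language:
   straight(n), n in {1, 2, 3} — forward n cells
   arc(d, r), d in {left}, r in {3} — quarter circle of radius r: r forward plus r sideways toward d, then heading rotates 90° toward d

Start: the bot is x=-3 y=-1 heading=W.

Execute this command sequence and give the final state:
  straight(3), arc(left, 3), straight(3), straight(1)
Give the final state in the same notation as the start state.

x=-9 y=-8 heading=S

begin: x=-3 y=-1 heading=W
t=1 straight(3) ⇒ x=-6 y=-1 heading=W
t=2 arc(left, 3) ⇒ x=-9 y=-4 heading=S
t=3 straight(3) ⇒ x=-9 y=-7 heading=S
t=4 straight(1) ⇒ x=-9 y=-8 heading=S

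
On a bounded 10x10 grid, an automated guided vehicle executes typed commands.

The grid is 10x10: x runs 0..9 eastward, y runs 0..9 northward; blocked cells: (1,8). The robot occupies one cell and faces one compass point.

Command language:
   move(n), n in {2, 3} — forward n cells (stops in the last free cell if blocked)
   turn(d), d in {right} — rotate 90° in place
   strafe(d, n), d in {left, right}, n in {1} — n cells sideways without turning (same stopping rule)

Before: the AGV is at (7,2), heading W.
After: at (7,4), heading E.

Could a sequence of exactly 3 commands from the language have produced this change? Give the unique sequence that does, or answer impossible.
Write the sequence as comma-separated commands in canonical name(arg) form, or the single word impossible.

key: cell and facing (now E) both changed — the 3 commands mix motion and turning
start: at (7,2), heading W
t=1 turn(right) ⇒ at (7,2), heading N
t=2 move(2) ⇒ at (7,4), heading N
t=3 turn(right) ⇒ at (7,4), heading E
uniquely the one of 125 3-step routes that fits.

turn(right), move(2), turn(right)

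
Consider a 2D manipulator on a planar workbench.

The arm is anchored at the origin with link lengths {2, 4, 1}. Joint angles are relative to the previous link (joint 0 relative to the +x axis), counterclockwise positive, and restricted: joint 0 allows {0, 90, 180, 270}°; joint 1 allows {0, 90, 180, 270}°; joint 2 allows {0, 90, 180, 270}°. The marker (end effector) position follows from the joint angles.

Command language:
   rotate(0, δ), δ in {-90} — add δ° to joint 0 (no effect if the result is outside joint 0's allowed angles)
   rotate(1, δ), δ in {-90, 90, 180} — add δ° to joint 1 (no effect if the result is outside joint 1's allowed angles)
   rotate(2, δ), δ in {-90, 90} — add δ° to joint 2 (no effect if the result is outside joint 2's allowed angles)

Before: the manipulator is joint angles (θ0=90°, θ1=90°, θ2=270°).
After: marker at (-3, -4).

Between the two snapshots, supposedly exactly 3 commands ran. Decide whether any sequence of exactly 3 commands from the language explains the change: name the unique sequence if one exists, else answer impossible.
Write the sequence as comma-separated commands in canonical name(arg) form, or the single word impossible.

t0: joint angles (θ0=90°, θ1=90°, θ2=270°)
step 1 (rotate(0, -90)): joint angles (θ0=0°, θ1=90°, θ2=270°)
step 2 (rotate(0, -90)): joint angles (θ0=270°, θ1=90°, θ2=270°)
step 3 (rotate(0, -90)): joint angles (θ0=180°, θ1=90°, θ2=270°)
no rival 3-sequence matches.

rotate(0, -90), rotate(0, -90), rotate(0, -90)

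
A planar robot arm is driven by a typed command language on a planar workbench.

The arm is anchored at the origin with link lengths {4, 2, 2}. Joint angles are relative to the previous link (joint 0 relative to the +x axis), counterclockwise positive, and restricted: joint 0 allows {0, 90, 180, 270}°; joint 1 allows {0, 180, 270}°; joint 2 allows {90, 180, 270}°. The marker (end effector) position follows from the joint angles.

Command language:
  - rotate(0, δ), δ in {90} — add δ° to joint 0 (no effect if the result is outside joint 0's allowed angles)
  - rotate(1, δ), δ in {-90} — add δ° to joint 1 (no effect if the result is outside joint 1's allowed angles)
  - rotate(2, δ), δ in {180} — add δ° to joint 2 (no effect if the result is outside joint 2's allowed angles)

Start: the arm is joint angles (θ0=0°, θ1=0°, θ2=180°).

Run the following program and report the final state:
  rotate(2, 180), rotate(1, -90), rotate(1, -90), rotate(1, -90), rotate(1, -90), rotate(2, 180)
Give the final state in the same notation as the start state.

joint angles (θ0=0°, θ1=180°, θ2=180°)

t0: joint angles (θ0=0°, θ1=0°, θ2=180°)
[1] after rotate(2, 180): joint angles (θ0=0°, θ1=0°, θ2=180°)
[2] after rotate(1, -90): joint angles (θ0=0°, θ1=270°, θ2=180°)
[3] after rotate(1, -90): joint angles (θ0=0°, θ1=180°, θ2=180°)
[4] after rotate(1, -90): joint angles (θ0=0°, θ1=180°, θ2=180°)
[5] after rotate(1, -90): joint angles (θ0=0°, θ1=180°, θ2=180°)
[6] after rotate(2, 180): joint angles (θ0=0°, θ1=180°, θ2=180°)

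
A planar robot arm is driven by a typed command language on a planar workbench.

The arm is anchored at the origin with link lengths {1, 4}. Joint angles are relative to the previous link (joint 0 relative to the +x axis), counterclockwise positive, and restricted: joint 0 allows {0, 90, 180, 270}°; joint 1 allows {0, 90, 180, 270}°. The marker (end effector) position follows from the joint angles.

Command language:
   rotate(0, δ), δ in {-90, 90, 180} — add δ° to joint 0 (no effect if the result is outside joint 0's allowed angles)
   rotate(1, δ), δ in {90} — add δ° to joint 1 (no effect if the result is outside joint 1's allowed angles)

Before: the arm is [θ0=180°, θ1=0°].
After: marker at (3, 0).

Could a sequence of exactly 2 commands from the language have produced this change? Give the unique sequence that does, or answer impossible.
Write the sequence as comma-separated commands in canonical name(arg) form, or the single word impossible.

initial: [θ0=180°, θ1=0°]
t=1 rotate(1, 90) ⇒ [θ0=180°, θ1=90°]
t=2 rotate(1, 90) ⇒ [θ0=180°, θ1=180°]
all 16 alternatives checked — unique.

rotate(1, 90), rotate(1, 90)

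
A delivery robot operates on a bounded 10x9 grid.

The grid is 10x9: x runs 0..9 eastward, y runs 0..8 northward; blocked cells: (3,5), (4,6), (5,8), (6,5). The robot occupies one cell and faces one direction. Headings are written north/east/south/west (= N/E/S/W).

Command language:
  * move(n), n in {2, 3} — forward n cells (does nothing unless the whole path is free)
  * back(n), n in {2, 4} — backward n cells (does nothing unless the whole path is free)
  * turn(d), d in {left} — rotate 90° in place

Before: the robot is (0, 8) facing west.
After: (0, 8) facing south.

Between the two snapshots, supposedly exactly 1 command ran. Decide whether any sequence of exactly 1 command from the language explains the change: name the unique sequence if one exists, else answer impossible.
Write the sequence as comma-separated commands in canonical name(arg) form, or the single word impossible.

key: (0,8) unchanged — the single command moves nothing
t0: (0, 8) facing west
t=1 turn(left) ⇒ (0, 8) facing south
all 5 alternatives checked — unique.

turn(left)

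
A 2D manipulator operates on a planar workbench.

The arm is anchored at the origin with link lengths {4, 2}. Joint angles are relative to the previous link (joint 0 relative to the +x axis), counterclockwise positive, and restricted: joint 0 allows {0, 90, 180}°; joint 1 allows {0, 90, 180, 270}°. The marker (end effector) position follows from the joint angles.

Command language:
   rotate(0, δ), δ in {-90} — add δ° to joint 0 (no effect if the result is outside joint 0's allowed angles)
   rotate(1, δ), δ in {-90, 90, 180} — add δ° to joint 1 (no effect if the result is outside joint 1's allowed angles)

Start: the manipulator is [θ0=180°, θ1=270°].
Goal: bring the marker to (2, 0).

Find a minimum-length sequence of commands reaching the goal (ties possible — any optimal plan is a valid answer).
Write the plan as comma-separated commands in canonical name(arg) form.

from: [θ0=180°, θ1=270°]
1. rotate(0, -90) → [θ0=90°, θ1=270°]
2. rotate(0, -90) → [θ0=0°, θ1=270°]
3. rotate(1, -90) → [θ0=0°, θ1=180°]
no 2-step plan works, so 3 is optimal.

rotate(0, -90), rotate(0, -90), rotate(1, -90)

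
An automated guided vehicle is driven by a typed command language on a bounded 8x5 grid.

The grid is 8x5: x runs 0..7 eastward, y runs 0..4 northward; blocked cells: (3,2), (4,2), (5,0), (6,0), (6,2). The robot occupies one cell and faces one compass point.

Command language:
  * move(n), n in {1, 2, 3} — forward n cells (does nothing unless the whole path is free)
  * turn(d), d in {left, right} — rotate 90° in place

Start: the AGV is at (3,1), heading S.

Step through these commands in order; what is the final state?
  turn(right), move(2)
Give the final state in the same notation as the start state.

from: at (3,1), heading S
step 1 (turn(right)): at (3,1), heading W
step 2 (move(2)): at (1,1), heading W

at (1,1), heading W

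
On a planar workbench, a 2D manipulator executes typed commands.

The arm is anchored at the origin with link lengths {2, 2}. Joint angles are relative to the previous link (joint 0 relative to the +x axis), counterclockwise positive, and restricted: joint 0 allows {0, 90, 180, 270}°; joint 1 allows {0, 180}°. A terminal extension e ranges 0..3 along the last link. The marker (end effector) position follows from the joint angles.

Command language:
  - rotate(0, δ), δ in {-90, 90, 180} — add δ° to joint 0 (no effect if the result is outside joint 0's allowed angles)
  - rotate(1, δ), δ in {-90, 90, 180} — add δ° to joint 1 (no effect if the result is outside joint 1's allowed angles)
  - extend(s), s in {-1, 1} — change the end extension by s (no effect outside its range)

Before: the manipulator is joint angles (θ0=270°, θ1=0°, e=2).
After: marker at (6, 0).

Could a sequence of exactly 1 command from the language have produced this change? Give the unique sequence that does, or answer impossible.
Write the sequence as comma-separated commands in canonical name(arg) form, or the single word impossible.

from: joint angles (θ0=270°, θ1=0°, e=2)
1. rotate(0, 90) → joint angles (θ0=0°, θ1=0°, e=2)
uniquely the one of 8 1-step routes that fits.

rotate(0, 90)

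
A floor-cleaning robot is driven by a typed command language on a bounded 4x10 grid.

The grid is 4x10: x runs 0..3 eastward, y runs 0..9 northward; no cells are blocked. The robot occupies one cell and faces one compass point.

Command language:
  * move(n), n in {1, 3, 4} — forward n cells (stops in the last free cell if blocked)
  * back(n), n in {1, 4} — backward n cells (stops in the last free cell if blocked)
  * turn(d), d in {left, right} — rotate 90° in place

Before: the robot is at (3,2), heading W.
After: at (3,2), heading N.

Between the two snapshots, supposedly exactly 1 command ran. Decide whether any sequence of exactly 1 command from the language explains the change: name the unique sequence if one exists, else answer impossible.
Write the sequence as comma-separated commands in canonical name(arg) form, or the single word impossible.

key: (3,2) unchanged — the single command moves nothing
begin: at (3,2), heading W
step 1 (turn(right)): at (3,2), heading N
uniquely the one of 7 1-step routes that fits.

turn(right)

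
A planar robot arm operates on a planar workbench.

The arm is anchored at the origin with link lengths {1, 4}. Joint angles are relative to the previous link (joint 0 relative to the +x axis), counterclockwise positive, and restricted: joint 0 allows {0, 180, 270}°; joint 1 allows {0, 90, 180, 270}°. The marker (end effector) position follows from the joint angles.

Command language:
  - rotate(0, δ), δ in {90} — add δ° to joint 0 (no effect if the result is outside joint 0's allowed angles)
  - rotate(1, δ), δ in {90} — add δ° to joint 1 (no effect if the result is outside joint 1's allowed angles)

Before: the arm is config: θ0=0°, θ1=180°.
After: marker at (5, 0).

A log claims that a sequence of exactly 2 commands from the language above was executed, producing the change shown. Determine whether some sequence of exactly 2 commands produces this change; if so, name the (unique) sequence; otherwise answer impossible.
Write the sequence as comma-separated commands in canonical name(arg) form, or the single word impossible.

from: config: θ0=0°, θ1=180°
t=1 rotate(1, 90) ⇒ config: θ0=0°, θ1=270°
t=2 rotate(1, 90) ⇒ config: θ0=0°, θ1=0°
no rival 2-sequence matches.

rotate(1, 90), rotate(1, 90)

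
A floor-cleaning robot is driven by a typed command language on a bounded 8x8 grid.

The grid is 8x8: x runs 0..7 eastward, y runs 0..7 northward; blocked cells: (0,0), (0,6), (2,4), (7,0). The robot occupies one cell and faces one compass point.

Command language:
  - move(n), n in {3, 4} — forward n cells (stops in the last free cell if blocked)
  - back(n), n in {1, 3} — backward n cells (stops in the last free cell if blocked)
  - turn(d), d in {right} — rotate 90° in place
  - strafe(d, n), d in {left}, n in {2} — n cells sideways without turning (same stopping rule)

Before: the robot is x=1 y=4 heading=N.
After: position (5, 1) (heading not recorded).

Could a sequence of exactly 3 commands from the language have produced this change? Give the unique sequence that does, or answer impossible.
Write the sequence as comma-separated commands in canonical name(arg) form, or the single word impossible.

back(3), turn(right), move(4)

key: order matters: swapping back(3) and move(4) lands elsewhere
begin: x=1 y=4 heading=N
t=1 back(3) ⇒ x=1 y=1 heading=N
t=2 turn(right) ⇒ x=1 y=1 heading=E
t=3 move(4) ⇒ x=5 y=1 heading=E
all 216 alternatives checked — unique.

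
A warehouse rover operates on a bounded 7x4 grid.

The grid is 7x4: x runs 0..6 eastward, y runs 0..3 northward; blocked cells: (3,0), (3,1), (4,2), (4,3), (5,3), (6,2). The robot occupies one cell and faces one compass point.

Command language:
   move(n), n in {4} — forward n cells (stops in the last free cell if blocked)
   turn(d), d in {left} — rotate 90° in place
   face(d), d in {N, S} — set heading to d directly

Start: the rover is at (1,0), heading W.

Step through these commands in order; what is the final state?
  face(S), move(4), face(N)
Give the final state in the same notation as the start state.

at (1,0), heading N

from: at (1,0), heading W
1. face(S) → at (1,0), heading S
2. move(4) → at (1,0), heading S
3. face(N) → at (1,0), heading N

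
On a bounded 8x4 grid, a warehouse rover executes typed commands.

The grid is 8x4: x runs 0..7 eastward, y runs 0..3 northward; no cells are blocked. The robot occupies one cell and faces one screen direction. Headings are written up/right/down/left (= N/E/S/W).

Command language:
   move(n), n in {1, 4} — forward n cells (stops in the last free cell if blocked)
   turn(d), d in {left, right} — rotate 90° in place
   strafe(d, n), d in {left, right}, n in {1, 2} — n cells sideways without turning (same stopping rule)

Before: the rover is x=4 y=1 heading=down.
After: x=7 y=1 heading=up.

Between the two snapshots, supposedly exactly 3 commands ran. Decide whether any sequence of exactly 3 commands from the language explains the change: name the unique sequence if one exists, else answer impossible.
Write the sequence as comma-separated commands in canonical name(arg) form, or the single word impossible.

key: move(4) runs into the grid edge before its full distance
t0: x=4 y=1 heading=down
1. turn(left) → x=4 y=1 heading=right
2. move(4) → x=7 y=1 heading=right
3. turn(left) → x=7 y=1 heading=up
all 512 alternatives checked — unique.

turn(left), move(4), turn(left)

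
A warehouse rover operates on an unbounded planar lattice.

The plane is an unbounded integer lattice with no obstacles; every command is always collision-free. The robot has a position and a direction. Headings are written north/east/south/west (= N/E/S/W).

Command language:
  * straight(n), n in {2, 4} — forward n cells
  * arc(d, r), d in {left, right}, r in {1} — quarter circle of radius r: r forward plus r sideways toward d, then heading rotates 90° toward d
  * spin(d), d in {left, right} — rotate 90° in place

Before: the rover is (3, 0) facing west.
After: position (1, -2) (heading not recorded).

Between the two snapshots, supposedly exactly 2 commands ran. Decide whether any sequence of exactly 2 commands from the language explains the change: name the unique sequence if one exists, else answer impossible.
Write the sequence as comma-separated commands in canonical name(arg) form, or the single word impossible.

key: order matters: swapping arc(left, 1) and arc(right, 1) lands elsewhere
start: (3, 0) facing west
step 1 (arc(left, 1)): (2, -1) facing south
step 2 (arc(right, 1)): (1, -2) facing west
uniquely the one of 36 2-step routes that fits.

arc(left, 1), arc(right, 1)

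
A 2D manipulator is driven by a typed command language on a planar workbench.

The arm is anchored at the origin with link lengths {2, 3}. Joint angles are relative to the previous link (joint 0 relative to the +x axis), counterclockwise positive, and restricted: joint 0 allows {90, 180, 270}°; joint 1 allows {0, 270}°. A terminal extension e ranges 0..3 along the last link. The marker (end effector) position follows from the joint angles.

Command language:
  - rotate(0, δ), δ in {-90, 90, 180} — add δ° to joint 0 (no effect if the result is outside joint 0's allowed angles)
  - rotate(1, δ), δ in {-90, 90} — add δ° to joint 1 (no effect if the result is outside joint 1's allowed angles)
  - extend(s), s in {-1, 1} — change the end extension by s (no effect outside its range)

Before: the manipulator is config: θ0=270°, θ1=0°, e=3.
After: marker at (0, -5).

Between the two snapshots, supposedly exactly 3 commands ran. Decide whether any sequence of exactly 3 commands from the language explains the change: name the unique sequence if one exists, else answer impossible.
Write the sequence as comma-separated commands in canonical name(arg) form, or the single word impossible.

extend(-1), extend(-1), extend(-1)

initial: config: θ0=270°, θ1=0°, e=3
[1] after extend(-1): config: θ0=270°, θ1=0°, e=2
[2] after extend(-1): config: θ0=270°, θ1=0°, e=1
[3] after extend(-1): config: θ0=270°, θ1=0°, e=0
no other 3-command option fits: unique.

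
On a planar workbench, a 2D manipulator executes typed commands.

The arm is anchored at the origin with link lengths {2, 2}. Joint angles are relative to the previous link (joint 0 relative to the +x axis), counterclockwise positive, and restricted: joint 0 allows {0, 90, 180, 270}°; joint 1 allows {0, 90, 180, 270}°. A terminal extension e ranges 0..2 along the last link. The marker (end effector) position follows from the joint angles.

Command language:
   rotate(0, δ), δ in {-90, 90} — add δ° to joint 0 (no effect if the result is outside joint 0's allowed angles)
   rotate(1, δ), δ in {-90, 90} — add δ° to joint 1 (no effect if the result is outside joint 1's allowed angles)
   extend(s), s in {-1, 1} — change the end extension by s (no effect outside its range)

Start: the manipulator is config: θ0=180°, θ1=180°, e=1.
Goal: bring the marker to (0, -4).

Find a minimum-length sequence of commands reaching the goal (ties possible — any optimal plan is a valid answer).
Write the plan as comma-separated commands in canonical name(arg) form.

rotate(1, -90), rotate(1, -90), extend(-1), rotate(0, 90)

start: config: θ0=180°, θ1=180°, e=1
step 1 (rotate(1, -90)): config: θ0=180°, θ1=90°, e=1
step 2 (rotate(1, -90)): config: θ0=180°, θ1=0°, e=1
step 3 (extend(-1)): config: θ0=180°, θ1=0°, e=0
step 4 (rotate(0, 90)): config: θ0=270°, θ1=0°, e=0
nothing shorter than 4 reaches the goal.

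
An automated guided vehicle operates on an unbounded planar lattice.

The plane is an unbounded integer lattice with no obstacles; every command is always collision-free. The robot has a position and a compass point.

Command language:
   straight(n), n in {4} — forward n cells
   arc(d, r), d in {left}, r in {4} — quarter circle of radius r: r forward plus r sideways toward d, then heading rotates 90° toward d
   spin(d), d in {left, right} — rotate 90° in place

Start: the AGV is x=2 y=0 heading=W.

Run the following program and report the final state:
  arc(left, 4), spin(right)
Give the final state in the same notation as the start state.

start: x=2 y=0 heading=W
1. arc(left, 4) → x=-2 y=-4 heading=S
2. spin(right) → x=-2 y=-4 heading=W

x=-2 y=-4 heading=W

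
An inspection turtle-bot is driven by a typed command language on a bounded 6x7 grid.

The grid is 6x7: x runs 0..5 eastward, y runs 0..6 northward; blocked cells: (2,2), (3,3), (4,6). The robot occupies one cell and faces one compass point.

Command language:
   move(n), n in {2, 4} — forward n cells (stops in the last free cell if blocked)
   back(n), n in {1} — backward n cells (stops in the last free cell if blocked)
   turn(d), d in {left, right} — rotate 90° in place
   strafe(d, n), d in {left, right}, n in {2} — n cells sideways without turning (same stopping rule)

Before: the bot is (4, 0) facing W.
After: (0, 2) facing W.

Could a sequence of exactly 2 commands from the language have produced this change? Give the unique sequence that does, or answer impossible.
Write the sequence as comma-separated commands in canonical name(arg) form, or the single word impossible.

move(4), strafe(right, 2)

key: order matters: swapping move(4) and strafe(right, 2) lands elsewhere
initial: (4, 0) facing W
step 1 (move(4)): (0, 0) facing W
step 2 (strafe(right, 2)): (0, 2) facing W
no rival 2-sequence matches.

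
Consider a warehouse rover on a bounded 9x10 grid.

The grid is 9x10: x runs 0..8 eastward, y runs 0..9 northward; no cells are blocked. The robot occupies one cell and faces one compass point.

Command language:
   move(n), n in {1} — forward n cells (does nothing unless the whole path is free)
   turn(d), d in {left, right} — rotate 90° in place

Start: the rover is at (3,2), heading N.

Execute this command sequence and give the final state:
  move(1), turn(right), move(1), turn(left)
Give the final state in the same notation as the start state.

at (4,3), heading N

begin: at (3,2), heading N
t=1 move(1) ⇒ at (3,3), heading N
t=2 turn(right) ⇒ at (3,3), heading E
t=3 move(1) ⇒ at (4,3), heading E
t=4 turn(left) ⇒ at (4,3), heading N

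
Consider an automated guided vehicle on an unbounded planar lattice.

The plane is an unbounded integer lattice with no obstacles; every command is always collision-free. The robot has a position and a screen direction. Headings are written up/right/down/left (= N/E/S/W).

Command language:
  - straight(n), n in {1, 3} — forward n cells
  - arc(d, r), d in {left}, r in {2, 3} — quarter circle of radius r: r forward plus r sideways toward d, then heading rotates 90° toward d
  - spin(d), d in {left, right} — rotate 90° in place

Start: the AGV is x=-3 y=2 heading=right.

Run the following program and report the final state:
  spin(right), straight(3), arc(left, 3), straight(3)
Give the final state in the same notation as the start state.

initial: x=-3 y=2 heading=right
step 1 (spin(right)): x=-3 y=2 heading=down
step 2 (straight(3)): x=-3 y=-1 heading=down
step 3 (arc(left, 3)): x=0 y=-4 heading=right
step 4 (straight(3)): x=3 y=-4 heading=right

x=3 y=-4 heading=right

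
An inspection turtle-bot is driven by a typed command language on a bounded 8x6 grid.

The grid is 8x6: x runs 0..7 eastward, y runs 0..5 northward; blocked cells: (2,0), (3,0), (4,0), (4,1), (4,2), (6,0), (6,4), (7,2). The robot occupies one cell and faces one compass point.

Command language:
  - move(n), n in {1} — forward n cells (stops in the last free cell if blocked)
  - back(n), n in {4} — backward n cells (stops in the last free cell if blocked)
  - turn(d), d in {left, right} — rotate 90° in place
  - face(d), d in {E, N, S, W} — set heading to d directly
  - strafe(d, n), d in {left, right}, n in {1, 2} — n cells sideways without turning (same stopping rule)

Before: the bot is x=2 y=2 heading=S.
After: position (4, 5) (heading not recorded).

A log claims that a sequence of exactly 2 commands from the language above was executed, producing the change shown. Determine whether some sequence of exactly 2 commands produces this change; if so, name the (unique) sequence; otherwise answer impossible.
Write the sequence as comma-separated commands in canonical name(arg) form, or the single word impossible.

key: order matters: swapping back(4) and strafe(left, 2) lands elsewhere
initial: x=2 y=2 heading=S
step 1 (back(4)): x=2 y=5 heading=S
step 2 (strafe(left, 2)): x=4 y=5 heading=S
all 144 alternatives checked — unique.

back(4), strafe(left, 2)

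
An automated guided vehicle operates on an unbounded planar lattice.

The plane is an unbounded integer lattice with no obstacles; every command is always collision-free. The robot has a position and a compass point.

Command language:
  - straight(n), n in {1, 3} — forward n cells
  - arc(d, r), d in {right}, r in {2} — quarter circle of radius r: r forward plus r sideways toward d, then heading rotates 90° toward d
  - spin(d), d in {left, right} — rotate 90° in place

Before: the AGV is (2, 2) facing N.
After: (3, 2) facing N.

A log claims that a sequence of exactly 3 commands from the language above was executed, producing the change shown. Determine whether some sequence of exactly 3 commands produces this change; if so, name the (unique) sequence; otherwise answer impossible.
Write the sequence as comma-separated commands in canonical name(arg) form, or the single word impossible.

spin(right), straight(1), spin(left)

key: still facing N at the end — net rotation zero over 3 steps
initial: (2, 2) facing N
[1] after spin(right): (2, 2) facing E
[2] after straight(1): (3, 2) facing E
[3] after spin(left): (3, 2) facing N
no other 3-command option fits: unique.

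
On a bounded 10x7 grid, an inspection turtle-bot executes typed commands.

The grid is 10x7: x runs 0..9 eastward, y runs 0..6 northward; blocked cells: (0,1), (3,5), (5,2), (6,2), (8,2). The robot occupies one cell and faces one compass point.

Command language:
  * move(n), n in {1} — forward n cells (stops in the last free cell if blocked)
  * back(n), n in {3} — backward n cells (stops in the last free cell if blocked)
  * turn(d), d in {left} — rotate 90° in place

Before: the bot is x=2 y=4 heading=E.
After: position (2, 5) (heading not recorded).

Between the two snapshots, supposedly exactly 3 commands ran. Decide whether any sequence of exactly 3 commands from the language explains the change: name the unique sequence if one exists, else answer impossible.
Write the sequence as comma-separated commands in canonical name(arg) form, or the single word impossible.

turn(left), move(1), turn(left)

t0: x=2 y=4 heading=E
[1] after turn(left): x=2 y=4 heading=N
[2] after move(1): x=2 y=5 heading=N
[3] after turn(left): x=2 y=5 heading=W
all 27 alternatives checked — unique.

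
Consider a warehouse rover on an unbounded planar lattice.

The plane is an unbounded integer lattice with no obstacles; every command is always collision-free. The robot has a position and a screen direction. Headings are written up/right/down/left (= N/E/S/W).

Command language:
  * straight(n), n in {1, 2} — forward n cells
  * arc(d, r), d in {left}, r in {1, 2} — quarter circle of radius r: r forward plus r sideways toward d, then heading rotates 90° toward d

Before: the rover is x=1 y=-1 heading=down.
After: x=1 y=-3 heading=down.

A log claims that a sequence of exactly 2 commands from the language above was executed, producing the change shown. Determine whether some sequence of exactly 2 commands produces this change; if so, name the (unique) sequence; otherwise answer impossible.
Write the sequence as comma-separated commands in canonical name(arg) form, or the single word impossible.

straight(1), straight(1)

key: still facing S at the end — nothing in the sequence rotates
from: x=1 y=-1 heading=down
1. straight(1) → x=1 y=-2 heading=down
2. straight(1) → x=1 y=-3 heading=down
all 16 alternatives checked — unique.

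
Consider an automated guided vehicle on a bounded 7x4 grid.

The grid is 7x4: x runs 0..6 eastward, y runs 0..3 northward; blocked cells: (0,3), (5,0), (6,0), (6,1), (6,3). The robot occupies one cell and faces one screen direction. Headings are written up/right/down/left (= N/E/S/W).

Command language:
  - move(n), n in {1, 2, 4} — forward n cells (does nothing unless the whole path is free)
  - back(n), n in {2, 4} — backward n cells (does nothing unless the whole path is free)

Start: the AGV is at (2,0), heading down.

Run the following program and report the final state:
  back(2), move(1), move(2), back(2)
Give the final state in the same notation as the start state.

at (2,3), heading down

start: at (2,0), heading down
step 1 (back(2)): at (2,2), heading down
step 2 (move(1)): at (2,1), heading down
step 3 (move(2)): at (2,1), heading down
step 4 (back(2)): at (2,3), heading down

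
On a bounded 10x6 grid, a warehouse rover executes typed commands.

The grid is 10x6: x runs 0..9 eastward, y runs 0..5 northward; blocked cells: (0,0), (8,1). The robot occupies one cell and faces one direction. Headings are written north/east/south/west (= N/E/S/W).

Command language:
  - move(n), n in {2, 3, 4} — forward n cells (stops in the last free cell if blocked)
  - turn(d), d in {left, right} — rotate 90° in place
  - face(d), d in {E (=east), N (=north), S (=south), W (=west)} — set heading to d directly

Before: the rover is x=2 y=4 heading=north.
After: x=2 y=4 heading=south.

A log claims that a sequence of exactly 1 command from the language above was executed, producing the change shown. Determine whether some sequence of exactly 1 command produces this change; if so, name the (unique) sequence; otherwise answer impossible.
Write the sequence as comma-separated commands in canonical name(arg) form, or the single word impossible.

face(S)

key: (2,4) unchanged — the single command moves nothing
begin: x=2 y=4 heading=north
step 1 (face(S)): x=2 y=4 heading=south
no rival 1-sequence matches.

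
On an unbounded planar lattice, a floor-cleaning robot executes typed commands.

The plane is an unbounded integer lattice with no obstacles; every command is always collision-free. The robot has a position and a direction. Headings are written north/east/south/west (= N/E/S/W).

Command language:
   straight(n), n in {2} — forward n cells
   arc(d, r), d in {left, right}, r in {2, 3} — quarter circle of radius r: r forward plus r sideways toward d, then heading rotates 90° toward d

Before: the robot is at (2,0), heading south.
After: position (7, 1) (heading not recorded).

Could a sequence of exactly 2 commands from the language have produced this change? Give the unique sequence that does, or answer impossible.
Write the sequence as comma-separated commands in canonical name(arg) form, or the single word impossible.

key: running arc(left, 3) before arc(left, 2) would end elsewhere — order is forced
start: at (2,0), heading south
step 1 (arc(left, 2)): at (4,-2), heading east
step 2 (arc(left, 3)): at (7,1), heading north
all 25 alternatives checked — unique.

arc(left, 2), arc(left, 3)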